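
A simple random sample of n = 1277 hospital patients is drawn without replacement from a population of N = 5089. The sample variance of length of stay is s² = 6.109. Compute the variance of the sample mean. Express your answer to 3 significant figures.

Under SRS without replacement, Var(ȳ) = (1 − f)·s²/n with f = n/N = 1277/5089 = 0.25093339.
Var(ȳ) = (1 − 0.25093339)·6.109/1277 = 0.74906661·0.0047838684 = 0.0035834361.

0.00358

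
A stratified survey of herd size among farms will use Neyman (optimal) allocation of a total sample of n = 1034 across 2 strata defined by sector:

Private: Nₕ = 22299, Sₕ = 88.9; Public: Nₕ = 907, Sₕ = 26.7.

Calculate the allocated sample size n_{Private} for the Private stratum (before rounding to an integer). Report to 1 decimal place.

1021.5

Neyman allocation: nₕ = n·NₕSₕ / Σⱼ NⱼSⱼ.
Σ NⱼSⱼ = 22299·88.9 + 907·26.7 = 2.006598 × 10^6.
n_{Private} = 1034·22299·88.9 / (2.006598 × 10^6) = 1021.5.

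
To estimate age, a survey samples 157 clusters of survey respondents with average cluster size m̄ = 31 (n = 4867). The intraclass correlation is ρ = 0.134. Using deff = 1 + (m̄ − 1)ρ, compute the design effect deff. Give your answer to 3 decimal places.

5.020

deff = 1 + (31 − 1)·0.134 = 1 + 4.02 = 5.02.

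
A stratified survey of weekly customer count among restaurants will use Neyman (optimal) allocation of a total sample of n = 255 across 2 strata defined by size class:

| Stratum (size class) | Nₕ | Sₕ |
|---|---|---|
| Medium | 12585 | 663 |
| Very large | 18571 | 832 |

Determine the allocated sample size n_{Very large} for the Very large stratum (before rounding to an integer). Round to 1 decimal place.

165.6

Neyman allocation: nₕ = n·NₕSₕ / Σⱼ NⱼSⱼ.
Σ NⱼSⱼ = 12585·663 + 18571·832 = 2.3794927 × 10^7.
n_{Very large} = 255·18571·832 / (2.3794927 × 10^7) = 165.6.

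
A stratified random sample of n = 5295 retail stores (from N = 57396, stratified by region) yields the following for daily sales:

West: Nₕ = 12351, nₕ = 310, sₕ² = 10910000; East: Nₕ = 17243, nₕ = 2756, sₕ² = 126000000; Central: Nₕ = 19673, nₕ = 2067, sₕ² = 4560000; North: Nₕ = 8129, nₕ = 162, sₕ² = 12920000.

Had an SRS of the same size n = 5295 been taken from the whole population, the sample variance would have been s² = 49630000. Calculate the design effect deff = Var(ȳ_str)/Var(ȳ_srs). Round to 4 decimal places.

Var(ȳ_str) = Σ Wₕ²(1−fₕ)sₕ²/nₕ with Wₕ = Nₕ/57396:
  West: (12351/57396)²·(1−310/12351)·10910000/310 = 1588.7826
  East: (17243/57396)²·(1−2756/17243)·126000000/2756 = 3466.7248
  Central: (19673/57396)²·(1−2067/19673)·4560000/2067 = 231.94895
  North: (8129/57396)²·(1−162/8129)·12920000/162 = 1567.8922
  → Var(ȳ_str) = 6855.3486.
Var(ȳ_srs) = (1 − 5295/57396)·49630000/5295 = 8508.299.
deff = 6855.3486 / 8508.299 = 0.8057.

0.8057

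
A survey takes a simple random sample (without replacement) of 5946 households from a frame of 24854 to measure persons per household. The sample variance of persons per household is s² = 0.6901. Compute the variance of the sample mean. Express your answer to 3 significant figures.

Under SRS without replacement, Var(ȳ) = (1 − f)·s²/n with f = n/N = 5946/24854 = 0.23923714.
Var(ȳ) = (1 − 0.23923714)·0.6901/5946 = 0.76076286·1.1606122 × 10^-4 = 8.8295063 × 10^-5.

8.83 × 10^-5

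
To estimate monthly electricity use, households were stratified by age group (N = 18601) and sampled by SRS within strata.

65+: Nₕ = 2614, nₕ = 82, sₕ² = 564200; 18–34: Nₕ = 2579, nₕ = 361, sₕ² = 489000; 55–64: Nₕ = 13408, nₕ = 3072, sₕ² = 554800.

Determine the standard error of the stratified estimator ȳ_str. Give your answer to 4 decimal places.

15.0449

Var(ȳ_str) = Σₕ Wₕ²(1 − fₕ)sₕ²/nₕ with Wₕ = Nₕ/N, N = 18601.
65+: Wₕ = 0.14053008; term = 0.14053008²·(1 − 0.03136955)·564200/82 = 131.61819.
18–34: Wₕ = 0.13864846; term = 0.13864846²·(1 − 0.13997674)·489000/361 = 22.39453.
55–64: Wₕ = 0.72082146; term = 0.72082146²·(1 − 0.22911695)·554800/3072 = 72.336777.
Sum = 226.3495.
SE = √(226.3495) = 15.0449.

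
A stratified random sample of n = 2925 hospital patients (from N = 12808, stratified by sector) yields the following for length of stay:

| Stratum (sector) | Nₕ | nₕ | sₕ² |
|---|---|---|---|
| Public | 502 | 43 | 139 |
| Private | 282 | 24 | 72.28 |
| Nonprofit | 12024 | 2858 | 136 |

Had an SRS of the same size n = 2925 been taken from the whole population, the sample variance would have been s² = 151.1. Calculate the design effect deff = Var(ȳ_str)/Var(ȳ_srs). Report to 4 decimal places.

Var(ȳ_str) = Σ Wₕ²(1−fₕ)sₕ²/nₕ with Wₕ = Nₕ/12808:
  Public: (502/12808)²·(1−43/502)·139/43 = 0.0045404627
  Private: (282/12808)²·(1−24/282)·72.28/24 = 0.0013357128
  Nonprofit: (12024/12808)²·(1−2858/12024)·136/2858 = 0.031970017
  → Var(ȳ_str) = 0.037846193.
Var(ȳ_srs) = (1 − 2925/12808)·151.1/2925 = 0.039860805.
deff = 0.037846193 / 0.039860805 = 0.9495.

0.9495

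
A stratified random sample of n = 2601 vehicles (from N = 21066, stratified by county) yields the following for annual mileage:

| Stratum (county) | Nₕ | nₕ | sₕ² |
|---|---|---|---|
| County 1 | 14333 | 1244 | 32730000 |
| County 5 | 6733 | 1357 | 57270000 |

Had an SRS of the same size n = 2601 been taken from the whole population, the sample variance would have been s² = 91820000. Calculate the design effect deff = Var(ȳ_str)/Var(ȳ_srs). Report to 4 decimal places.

Var(ȳ_str) = Σ Wₕ²(1−fₕ)sₕ²/nₕ with Wₕ = Nₕ/21066:
  County 1: (14333/21066)²·(1−1244/14333)·32730000/1244 = 11122.567
  County 5: (6733/21066)²·(1−1357/6733)·57270000/1357 = 3442.3185
  → Var(ȳ_str) = 14564.886.
Var(ȳ_srs) = (1 − 2601/21066)·91820000/2601 = 30943.125.
deff = 14564.886 / 30943.125 = 0.4707.

0.4707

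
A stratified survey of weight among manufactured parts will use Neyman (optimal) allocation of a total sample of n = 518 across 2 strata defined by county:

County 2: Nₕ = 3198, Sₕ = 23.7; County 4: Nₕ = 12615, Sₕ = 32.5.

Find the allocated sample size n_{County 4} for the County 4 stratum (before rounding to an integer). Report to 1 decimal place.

437.2

Neyman allocation: nₕ = n·NₕSₕ / Σⱼ NⱼSⱼ.
Σ NⱼSⱼ = 3198·23.7 + 12615·32.5 = 485780.1.
n_{County 4} = 518·12615·32.5 / 485780.1 = 437.2.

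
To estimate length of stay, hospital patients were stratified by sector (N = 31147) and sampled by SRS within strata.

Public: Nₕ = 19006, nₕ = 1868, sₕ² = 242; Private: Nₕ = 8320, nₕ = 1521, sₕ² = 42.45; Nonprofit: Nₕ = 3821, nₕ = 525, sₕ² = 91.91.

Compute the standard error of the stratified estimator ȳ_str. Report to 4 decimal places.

0.2177

Var(ȳ_str) = Σₕ Wₕ²(1 − fₕ)sₕ²/nₕ with Wₕ = Nₕ/N, N = 31147.
Public: Wₕ = 0.61020323; term = 0.61020323²·(1 − 0.09828475)·242/1868 = 0.04349676.
Private: Wₕ = 0.26712043; term = 0.26712043²·(1 − 0.18281250)·42.45/1521 = 0.0016273629.
Nonprofit: Wₕ = 0.12267634; term = 0.12267634²·(1 − 0.13739859)·91.91/525 = 0.0022726641.
Sum = 0.047396787.
SE = √(0.047396787) = 0.2177.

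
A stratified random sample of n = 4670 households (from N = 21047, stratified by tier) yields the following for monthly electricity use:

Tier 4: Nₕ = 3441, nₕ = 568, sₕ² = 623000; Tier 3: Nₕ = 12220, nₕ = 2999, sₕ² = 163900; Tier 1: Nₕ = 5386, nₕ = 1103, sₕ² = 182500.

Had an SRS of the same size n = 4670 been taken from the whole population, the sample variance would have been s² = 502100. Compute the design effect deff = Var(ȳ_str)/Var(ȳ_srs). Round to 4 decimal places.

Var(ȳ_str) = Σ Wₕ²(1−fₕ)sₕ²/nₕ with Wₕ = Nₕ/21047:
  Tier 4: (3441/21047)²·(1−568/3441)·623000/568 = 24.478207
  Tier 3: (12220/21047)²·(1−2999/12220)·163900/2999 = 13.901809
  Tier 1: (5386/21047)²·(1−1103/5386)·182500/1103 = 8.6163112
  → Var(ȳ_str) = 46.996327.
Var(ȳ_srs) = (1 − 4670/21047)·502100/4670 = 83.659928.
deff = 46.996327 / 83.659928 = 0.5618.

0.5618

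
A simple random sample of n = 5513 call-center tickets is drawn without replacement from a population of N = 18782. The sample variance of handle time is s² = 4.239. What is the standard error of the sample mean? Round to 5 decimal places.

Under SRS without replacement, Var(ȳ) = (1 − f)·s²/n with f = n/N = 5513/18782 = 0.29352572.
Var(ȳ) = (1 − 0.29352572)·4.239/5513 = 0.70647428·7.6890985 × 10^-4 = 5.4321504 × 10^-4.
SE(ȳ) = √(5.4321504 × 10^-4) = 0.02331.

0.02331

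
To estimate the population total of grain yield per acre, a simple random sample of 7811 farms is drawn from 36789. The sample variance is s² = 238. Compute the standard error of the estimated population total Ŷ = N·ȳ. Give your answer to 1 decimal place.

Var(Ŷ) = N²·Var(ȳ) = N²·(1 − n/N)·s²/n.
f = 7811/36789 = 0.21231890; Var(ȳ) = 0.78768110·238/7811 = 0.024000525.
Var(Ŷ) = 36789² · 0.024000525 = 3.2483043 × 10^7.
SE(Ŷ) = √(3.2483043 × 10^7) = 5699.4.

5699.4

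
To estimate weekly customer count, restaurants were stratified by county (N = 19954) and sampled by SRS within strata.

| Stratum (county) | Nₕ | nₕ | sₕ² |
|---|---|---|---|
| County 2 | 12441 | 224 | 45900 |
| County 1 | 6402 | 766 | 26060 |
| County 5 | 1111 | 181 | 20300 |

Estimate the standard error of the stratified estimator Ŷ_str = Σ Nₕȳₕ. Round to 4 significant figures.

180200

Var(Ŷ_str) = Σₕ Nₕ²(1 − fₕ)sₕ²/nₕ.
County 2: 12441²·(1 − 224/12441)·45900/224 = 3.1144727 × 10^10.
County 1: 6402²·(1 − 766/6402)·26060/766 = 1.2275305 × 10^9.
County 5: 1111²·(1 − 181/1111)·20300/181 = 1.158816 × 10^8.
Sum = 3.2488139 × 10^10.
SE = √(3.2488139 × 10^10) = 180200.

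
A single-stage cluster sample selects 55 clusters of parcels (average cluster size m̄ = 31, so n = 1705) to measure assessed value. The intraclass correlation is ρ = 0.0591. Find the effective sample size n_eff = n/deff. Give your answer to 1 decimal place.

614.9

deff = 1 + (31 − 1)·0.0591 = 1 + 1.773 = 2.773.
n_eff = 1705 / 2.773 = 614.9.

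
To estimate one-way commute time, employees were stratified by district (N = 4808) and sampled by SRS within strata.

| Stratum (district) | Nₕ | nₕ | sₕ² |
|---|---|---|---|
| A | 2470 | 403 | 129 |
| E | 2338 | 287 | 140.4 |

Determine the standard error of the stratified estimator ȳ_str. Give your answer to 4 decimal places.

Var(ȳ_str) = Σₕ Wₕ²(1 − fₕ)sₕ²/nₕ with Wₕ = Nₕ/N, N = 4808.
A: Wₕ = 0.51372712; term = 0.51372712²·(1 − 0.16315789)·129/403 = 0.070695729.
E: Wₕ = 0.48627288; term = 0.48627288²·(1 − 0.12275449)·140.4/287 = 0.10147673.
Sum = 0.17217246.
SE = √(0.17217246) = 0.4149.

0.4149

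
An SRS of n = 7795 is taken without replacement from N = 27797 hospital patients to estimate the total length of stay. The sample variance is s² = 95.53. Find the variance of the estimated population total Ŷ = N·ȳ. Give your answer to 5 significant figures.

6.8139 × 10^6

Var(Ŷ) = N²·Var(ȳ) = N²·(1 − n/N)·s²/n.
f = 7795/27797 = 0.28042595; Var(ȳ) = 0.71957405·95.53/7795 = 0.0088185901.
Var(Ŷ) = 27797² · 0.0088185901 = 6.8138883 × 10^6.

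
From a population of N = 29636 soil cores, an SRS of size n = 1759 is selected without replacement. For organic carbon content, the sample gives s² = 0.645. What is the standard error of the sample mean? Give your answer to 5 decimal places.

0.01857

Under SRS without replacement, Var(ȳ) = (1 − f)·s²/n with f = n/N = 1759/29636 = 0.05935349.
Var(ȳ) = (1 − 0.05935349)·0.645/1759 = 0.94064651·3.6668562 × 10^-4 = 3.4492155 × 10^-4.
SE(ȳ) = √(3.4492155 × 10^-4) = 0.01857.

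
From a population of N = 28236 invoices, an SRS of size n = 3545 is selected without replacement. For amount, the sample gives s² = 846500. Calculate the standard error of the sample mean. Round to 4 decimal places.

Under SRS without replacement, Var(ȳ) = (1 − f)·s²/n with f = n/N = 3545/28236 = 0.12554894.
Var(ȳ) = (1 − 0.12554894)·846500/3545 = 0.87445106·238.78702 = 208.80757.
SE(ȳ) = √(208.80757) = 14.4502.

14.4502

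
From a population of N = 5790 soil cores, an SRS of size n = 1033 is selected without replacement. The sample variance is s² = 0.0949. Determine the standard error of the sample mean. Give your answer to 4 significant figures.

Under SRS without replacement, Var(ȳ) = (1 − f)·s²/n with f = n/N = 1033/5790 = 0.17841105.
Var(ȳ) = (1 − 0.17841105)·0.0949/1033 = 0.82158895·9.1868345 × 10^-5 = 7.5478016 × 10^-5.
SE(ȳ) = √(7.5478016 × 10^-5) = 0.008688.

0.008688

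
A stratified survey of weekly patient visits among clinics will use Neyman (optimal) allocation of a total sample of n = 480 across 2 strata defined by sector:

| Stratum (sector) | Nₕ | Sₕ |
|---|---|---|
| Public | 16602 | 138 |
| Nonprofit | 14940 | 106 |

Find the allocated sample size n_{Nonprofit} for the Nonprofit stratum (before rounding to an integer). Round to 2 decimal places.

196.18

Neyman allocation: nₕ = n·NₕSₕ / Σⱼ NⱼSⱼ.
Σ NⱼSⱼ = 16602·138 + 14940·106 = 3.874716 × 10^6.
n_{Nonprofit} = 480·14940·106 / (3.874716 × 10^6) = 196.18.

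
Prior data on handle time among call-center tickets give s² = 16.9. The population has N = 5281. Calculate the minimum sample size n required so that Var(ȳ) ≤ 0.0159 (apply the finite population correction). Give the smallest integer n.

Without fpc, n₀ = s²/D = 16.9/0.0159 = 1062.8931.
With fpc, (1 − n/N)·s²/n ≤ D requires n ≥ n₀/(1 + n₀/N) = 1062.8931/(1 + 1062.8931/5281) = 884.8097.
Rounding up, n = 885.

885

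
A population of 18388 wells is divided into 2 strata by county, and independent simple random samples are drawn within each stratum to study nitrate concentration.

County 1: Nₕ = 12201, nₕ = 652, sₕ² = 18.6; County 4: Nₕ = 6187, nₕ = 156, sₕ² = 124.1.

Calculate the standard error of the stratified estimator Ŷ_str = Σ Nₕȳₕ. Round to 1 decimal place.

5805.5

Var(Ŷ_str) = Σₕ Nₕ²(1 − fₕ)sₕ²/nₕ.
County 1: 12201²·(1 − 652/12201)·18.6/652 = 4.0198066 × 10^6.
County 4: 6187²·(1 − 156/6187)·124.1/156 = 2.9683604 × 10^7.
Sum = 3.3703411 × 10^7.
SE = √(3.3703411 × 10^7) = 5805.5.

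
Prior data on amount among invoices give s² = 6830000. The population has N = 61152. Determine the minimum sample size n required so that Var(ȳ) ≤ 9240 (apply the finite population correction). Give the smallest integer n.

Without fpc, n₀ = s²/D = 6830000/9240 = 739.1775.
With fpc, (1 − n/N)·s²/n ≤ D requires n ≥ n₀/(1 + n₀/N) = 739.1775/(1 + 739.1775/61152) = 730.3494.
Rounding up, n = 731.

731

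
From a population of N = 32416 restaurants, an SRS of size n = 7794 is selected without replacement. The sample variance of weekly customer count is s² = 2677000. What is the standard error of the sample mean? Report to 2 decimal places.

16.15

Under SRS without replacement, Var(ȳ) = (1 − f)·s²/n with f = n/N = 7794/32416 = 0.24043682.
Var(ȳ) = (1 − 0.24043682)·2677000/7794 = 0.75956318·343.46934 = 260.88666.
SE(ȳ) = √(260.88666) = 16.15.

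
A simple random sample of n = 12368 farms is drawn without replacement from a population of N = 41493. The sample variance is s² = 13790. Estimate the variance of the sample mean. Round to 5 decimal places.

Under SRS without replacement, Var(ȳ) = (1 − f)·s²/n with f = n/N = 12368/41493 = 0.29807437.
Var(ȳ) = (1 − 0.29807437)·13790/12368 = 0.70192563·1.1149741 = 0.78262891.

0.78263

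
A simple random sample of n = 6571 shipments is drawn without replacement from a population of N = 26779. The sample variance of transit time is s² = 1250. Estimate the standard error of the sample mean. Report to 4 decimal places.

0.3789

Under SRS without replacement, Var(ȳ) = (1 − f)·s²/n with f = n/N = 6571/26779 = 0.24537884.
Var(ȳ) = (1 − 0.24537884)·1250/6571 = 0.75462116·0.1902298 = 0.14355143.
SE(ȳ) = √(0.14355143) = 0.3789.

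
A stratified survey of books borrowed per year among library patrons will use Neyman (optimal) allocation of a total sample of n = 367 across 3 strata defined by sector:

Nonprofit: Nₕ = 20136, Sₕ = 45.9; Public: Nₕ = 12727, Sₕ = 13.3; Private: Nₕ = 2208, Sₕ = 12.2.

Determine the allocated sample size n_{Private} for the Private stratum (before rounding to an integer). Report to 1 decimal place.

8.8

Neyman allocation: nₕ = n·NₕSₕ / Σⱼ NⱼSⱼ.
Σ NⱼSⱼ = 20136·45.9 + 12727·13.3 + 2208·12.2 = 1.1204491 × 10^6.
n_{Private} = 367·2208·12.2 / (1.1204491 × 10^6) = 8.8.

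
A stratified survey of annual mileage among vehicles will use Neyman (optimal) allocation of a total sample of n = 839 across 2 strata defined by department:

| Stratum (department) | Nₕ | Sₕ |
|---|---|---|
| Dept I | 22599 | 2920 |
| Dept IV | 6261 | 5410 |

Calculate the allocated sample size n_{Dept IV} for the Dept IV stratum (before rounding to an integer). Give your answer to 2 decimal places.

Neyman allocation: nₕ = n·NₕSₕ / Σⱼ NⱼSⱼ.
Σ NⱼSⱼ = 22599·2920 + 6261·5410 = 9.986109 × 10^7.
n_{Dept IV} = 839·6261·5410 / (9.986109 × 10^7) = 284.58.

284.58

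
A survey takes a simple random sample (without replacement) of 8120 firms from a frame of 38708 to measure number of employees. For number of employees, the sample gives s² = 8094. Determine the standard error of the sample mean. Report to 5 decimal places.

Under SRS without replacement, Var(ȳ) = (1 − f)·s²/n with f = n/N = 8120/38708 = 0.20977576.
Var(ȳ) = (1 − 0.20977576)·8094/8120 = 0.79022424·0.99679803 = 0.78769397.
SE(ȳ) = √(0.78769397) = 0.88752.

0.88752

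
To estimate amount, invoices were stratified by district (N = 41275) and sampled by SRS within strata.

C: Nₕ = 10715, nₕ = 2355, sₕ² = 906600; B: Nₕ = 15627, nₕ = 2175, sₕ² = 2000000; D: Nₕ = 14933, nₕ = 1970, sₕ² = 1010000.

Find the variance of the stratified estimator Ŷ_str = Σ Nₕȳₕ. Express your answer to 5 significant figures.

3.2703 × 10^11

Var(Ŷ_str) = Σₕ Nₕ²(1 − fₕ)sₕ²/nₕ.
C: 10715²·(1 − 2355/10715)·906600/2355 = 3.4484446 × 10^10.
B: 15627²·(1 − 2175/15627)·2000000/2175 = 1.933006 × 10^11.
D: 14933²·(1 − 1970/14933)·1010000/1970 = 9.9244794 × 10^10.
Sum = 3.2702984 × 10^11.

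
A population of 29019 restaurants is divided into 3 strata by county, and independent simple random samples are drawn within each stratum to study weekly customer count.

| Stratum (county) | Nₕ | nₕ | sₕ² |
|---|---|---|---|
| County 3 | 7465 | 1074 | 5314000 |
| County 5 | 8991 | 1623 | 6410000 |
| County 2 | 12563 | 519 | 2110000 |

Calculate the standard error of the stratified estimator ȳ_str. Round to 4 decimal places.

36.3525

Var(ȳ_str) = Σₕ Wₕ²(1 − fₕ)sₕ²/nₕ with Wₕ = Nₕ/N, N = 29019.
County 3: Wₕ = 0.25724525; term = 0.25724525²·(1 − 0.14387140)·5314000/1074 = 280.31802.
County 5: Wₕ = 0.30983149; term = 0.30983149²·(1 − 0.18051385)·6410000/1623 = 310.69355.
County 2: Wₕ = 0.43292326; term = 0.43292326²·(1 − 0.04131179)·2110000/519 = 730.49007.
Sum = 1321.5016.
SE = √(1321.5016) = 36.3525.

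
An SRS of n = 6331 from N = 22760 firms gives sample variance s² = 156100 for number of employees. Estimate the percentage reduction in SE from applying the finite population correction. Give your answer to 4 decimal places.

15.0390

f = n/N = 6331/22760 = 0.27816344.
SE_no-fpc = √(s²/n) = 4.9655264; SE_fpc = √((1−f)s²/n) = 4.2187591.
Ratio = √(1−f) = 0.84960965. Reduction = 100·(1 − 0.84960965) = 15.0390%.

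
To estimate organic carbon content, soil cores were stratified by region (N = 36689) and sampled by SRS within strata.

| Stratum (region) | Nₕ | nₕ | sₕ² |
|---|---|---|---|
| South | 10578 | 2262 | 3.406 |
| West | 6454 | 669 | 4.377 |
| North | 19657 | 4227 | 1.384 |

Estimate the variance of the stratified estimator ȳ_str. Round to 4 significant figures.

Var(ȳ_str) = Σₕ Wₕ²(1 − fₕ)sₕ²/nₕ with Wₕ = Nₕ/N, N = 36689.
South: Wₕ = 0.28831530; term = 0.28831530²·(1 − 0.21384005)·3.406/2262 = 9.8400734 × 10^-5.
West: Wₕ = 0.17591104; term = 0.17591104²·(1 − 0.10365665)·4.377/669 = 1.8147258 × 10^-4.
North: Wₕ = 0.53577367; term = 0.53577367²·(1 − 0.21503790)·1.384/4227 = 7.3776026 × 10^-5.
Sum = 3.5364934 × 10^-4.

3.536 × 10^-4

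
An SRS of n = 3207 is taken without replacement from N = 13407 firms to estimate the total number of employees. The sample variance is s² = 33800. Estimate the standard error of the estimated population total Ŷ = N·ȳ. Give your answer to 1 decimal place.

Var(Ŷ) = N²·Var(ȳ) = N²·(1 − n/N)·s²/n.
f = 3207/13407 = 0.23920340; Var(ȳ) = 0.76079660·33800/3207 = 8.0183739.
Var(Ŷ) = 13407² · 8.0183739 = 1.4412839 × 10^9.
SE(Ŷ) = √(1.4412839 × 10^9) = 37964.2.

37964.2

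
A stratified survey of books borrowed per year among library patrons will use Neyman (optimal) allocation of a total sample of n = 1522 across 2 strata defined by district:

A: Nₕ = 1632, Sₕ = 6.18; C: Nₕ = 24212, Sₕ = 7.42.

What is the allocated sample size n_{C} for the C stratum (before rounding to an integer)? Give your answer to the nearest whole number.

Neyman allocation: nₕ = n·NₕSₕ / Σⱼ NⱼSⱼ.
Σ NⱼSⱼ = 1632·6.18 + 24212·7.42 = 189738.8.
n_{C} = 1522·24212·7.42 / 189738.8 = 1441.

1441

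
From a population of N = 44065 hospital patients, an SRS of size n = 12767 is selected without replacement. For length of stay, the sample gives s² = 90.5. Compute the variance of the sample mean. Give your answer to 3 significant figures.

0.00503

Under SRS without replacement, Var(ȳ) = (1 − f)·s²/n with f = n/N = 12767/44065 = 0.28973108.
Var(ȳ) = (1 − 0.28973108)·90.5/12767 = 0.71026892·0.0070885878 = 0.0050348036.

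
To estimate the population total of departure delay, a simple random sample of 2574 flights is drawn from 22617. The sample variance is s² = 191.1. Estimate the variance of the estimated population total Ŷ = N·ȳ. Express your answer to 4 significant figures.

3.366 × 10^7

Var(Ŷ) = N²·Var(ȳ) = N²·(1 − n/N)·s²/n.
f = 2574/22617 = 0.11380820; Var(ȳ) = 0.88619180·191.1/2574 = 0.065793028.
Var(Ŷ) = 22617² · 0.065793028 = 3.3655021 × 10^7.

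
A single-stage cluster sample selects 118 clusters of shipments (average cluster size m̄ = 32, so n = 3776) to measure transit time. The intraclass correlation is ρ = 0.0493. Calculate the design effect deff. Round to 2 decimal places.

deff = 1 + (32 − 1)·0.0493 = 1 + 1.5283 = 2.5283.

2.53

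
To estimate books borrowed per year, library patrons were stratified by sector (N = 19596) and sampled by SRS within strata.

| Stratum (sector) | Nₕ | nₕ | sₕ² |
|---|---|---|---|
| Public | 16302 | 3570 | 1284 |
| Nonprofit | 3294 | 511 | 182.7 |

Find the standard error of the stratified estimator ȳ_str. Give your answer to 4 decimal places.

Var(ȳ_str) = Σₕ Wₕ²(1 − fₕ)sₕ²/nₕ with Wₕ = Nₕ/N, N = 19596.
Public: Wₕ = 0.83190447; term = 0.83190447²·(1 − 0.21899153)·1284/3570 = 0.19440143.
Nonprofit: Wₕ = 0.16809553; term = 0.16809553²·(1 − 0.15513054)·182.7/511 = 0.0085353157.
Sum = 0.20293675.
SE = √(0.20293675) = 0.4505.

0.4505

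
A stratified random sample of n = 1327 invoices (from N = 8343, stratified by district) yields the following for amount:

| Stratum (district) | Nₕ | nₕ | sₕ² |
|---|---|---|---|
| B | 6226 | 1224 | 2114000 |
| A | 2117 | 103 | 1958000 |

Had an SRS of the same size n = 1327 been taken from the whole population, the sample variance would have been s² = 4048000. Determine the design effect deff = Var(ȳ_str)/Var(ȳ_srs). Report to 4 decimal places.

0.7551

Var(ȳ_str) = Σ Wₕ²(1−fₕ)sₕ²/nₕ with Wₕ = Nₕ/8343:
  B: (6226/8343)²·(1−1224/6226)·2114000/1224 = 772.73731
  A: (2117/8343)²·(1−103/2117)·1958000/103 = 1164.4244
  → Var(ȳ_str) = 1937.1617.
Var(ȳ_srs) = (1 − 1327/8343)·4048000/1327 = 2565.2927.
deff = 1937.1617 / 2565.2927 = 0.7551.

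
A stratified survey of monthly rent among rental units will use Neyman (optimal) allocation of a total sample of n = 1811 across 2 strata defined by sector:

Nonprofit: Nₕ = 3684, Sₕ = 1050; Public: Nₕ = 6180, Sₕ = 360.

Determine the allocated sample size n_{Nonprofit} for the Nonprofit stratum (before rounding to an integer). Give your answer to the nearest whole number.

Neyman allocation: nₕ = n·NₕSₕ / Σⱼ NⱼSⱼ.
Σ NⱼSⱼ = 3684·1050 + 6180·360 = 6.093 × 10^6.
n_{Nonprofit} = 1811·3684·1050 / (6.093 × 10^6) = 1150.

1150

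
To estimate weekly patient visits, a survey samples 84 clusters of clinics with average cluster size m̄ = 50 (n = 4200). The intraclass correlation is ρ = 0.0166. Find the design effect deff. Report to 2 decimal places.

1.81

deff = 1 + (50 − 1)·0.0166 = 1 + 0.8134 = 1.8134.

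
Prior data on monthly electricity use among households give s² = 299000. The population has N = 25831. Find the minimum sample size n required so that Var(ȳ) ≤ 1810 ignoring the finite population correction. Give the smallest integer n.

Without fpc, n₀ = s²/D = 299000/1810 = 165.1934.
Rounding up, n = 166.

166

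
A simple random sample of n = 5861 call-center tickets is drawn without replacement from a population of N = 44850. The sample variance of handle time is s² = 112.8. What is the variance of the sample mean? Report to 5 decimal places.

0.01673

Under SRS without replacement, Var(ȳ) = (1 − f)·s²/n with f = n/N = 5861/44850 = 0.13068004.
Var(ȳ) = (1 − 0.13068004)·112.8/5861 = 0.86931996·0.019245862 = 0.016730812.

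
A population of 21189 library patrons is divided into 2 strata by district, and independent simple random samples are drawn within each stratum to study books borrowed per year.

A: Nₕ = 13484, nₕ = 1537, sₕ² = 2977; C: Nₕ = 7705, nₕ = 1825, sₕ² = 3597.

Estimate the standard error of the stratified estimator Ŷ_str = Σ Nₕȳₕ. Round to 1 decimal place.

Var(Ŷ_str) = Σₕ Nₕ²(1 − fₕ)sₕ²/nₕ.
A: 13484²·(1 − 1537/13484)·2977/1537 = 3.120201 × 10^8.
C: 7705²·(1 − 1825/7705)·3597/1825 = 8.9295082 × 10^7.
Sum = 4.0131518 × 10^8.
SE = √(4.0131518 × 10^8) = 20032.9.

20032.9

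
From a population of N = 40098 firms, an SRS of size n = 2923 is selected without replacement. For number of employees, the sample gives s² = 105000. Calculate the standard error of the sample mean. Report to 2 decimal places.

5.77

Under SRS without replacement, Var(ȳ) = (1 − f)·s²/n with f = n/N = 2923/40098 = 0.07289640.
Var(ȳ) = (1 − 0.07289640)·105000/2923 = 0.92710360·35.921998 = 33.303413.
SE(ȳ) = √(33.303413) = 5.77.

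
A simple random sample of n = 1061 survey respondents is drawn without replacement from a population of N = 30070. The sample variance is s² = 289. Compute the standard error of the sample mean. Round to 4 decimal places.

0.5126

Under SRS without replacement, Var(ȳ) = (1 − f)·s²/n with f = n/N = 1061/30070 = 0.03528434.
Var(ȳ) = (1 − 0.03528434)·289/1061 = 0.96471566·0.27238454 = 0.26277364.
SE(ȳ) = √(0.26277364) = 0.5126.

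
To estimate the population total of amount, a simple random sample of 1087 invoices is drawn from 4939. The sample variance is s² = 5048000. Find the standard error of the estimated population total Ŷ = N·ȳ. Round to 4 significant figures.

Var(Ŷ) = N²·Var(ȳ) = N²·(1 − n/N)·s²/n.
f = 1087/4939 = 0.22008504; Var(ȳ) = 0.77991496·5048000/1087 = 3621.905.
Var(Ŷ) = 4939² · 3621.905 = 8.835174 × 10^10.
SE(Ŷ) = √(8.835174 × 10^10) = 297200.

297200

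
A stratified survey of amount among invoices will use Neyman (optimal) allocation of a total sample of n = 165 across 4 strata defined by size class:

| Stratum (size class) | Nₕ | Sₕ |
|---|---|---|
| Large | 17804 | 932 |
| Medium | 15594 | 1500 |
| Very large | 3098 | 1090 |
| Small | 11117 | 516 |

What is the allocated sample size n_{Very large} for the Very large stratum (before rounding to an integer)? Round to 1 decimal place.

11.3

Neyman allocation: nₕ = n·NₕSₕ / Σⱼ NⱼSⱼ.
Σ NⱼSⱼ = 17804·932 + 15594·1500 + 3098·1090 + 11117·516 = 4.909752 × 10^7.
n_{Very large} = 165·3098·1090 / (4.909752 × 10^7) = 11.3.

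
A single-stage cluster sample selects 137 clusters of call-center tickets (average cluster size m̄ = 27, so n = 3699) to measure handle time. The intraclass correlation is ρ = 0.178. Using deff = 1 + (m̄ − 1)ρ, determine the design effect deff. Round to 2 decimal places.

deff = 1 + (27 − 1)·0.178 = 1 + 4.628 = 5.628.

5.63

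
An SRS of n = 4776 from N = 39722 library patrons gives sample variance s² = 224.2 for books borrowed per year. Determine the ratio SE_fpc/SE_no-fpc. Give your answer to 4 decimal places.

0.9380

f = n/N = 4776/39722 = 0.12023564.
SE_no-fpc = √(s²/n) = 0.21666345; SE_fpc = √((1−f)s²/n) = 0.20322111.
Ratio = √(1−f) = 0.93795755.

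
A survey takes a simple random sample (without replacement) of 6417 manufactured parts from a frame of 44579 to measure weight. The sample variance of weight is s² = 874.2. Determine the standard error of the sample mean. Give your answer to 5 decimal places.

0.34150

Under SRS without replacement, Var(ȳ) = (1 − f)·s²/n with f = n/N = 6417/44579 = 0.14394670.
Var(ȳ) = (1 − 0.14394670)·874.2/6417 = 0.85605330·0.13623188 = 0.11662175.
SE(ȳ) = √(0.11662175) = 0.34150.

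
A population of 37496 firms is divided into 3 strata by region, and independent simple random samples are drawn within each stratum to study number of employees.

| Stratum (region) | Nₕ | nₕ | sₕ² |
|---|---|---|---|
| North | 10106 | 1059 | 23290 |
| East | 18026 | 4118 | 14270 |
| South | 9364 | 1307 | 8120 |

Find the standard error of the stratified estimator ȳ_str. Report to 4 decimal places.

1.5432

Var(ȳ_str) = Σₕ Wₕ²(1 − fₕ)sₕ²/nₕ with Wₕ = Nₕ/N, N = 37496.
North: Wₕ = 0.26952208; term = 0.26952208²·(1 − 0.10478923)·23290/1059 = 1.4301696.
East: Wₕ = 0.48074461; term = 0.48074461²·(1 − 0.22844780)·14270/4118 = 0.61791935.
South: Wₕ = 0.24973330; term = 0.24973330²·(1 − 0.13957710)·8120/1307 = 0.33338444.
Sum = 2.3814734.
SE = √(2.3814734) = 1.5432.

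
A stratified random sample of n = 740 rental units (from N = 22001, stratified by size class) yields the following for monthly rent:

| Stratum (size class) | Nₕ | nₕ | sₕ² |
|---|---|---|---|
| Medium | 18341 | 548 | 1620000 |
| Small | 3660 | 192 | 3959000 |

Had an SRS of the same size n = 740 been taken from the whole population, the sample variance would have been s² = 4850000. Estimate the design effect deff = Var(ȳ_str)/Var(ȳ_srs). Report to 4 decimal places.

0.4001

Var(ȳ_str) = Σ Wₕ²(1−fₕ)sₕ²/nₕ with Wₕ = Nₕ/22001:
  Medium: (18341/22001)²·(1−548/18341)·1620000/548 = 1993.0666
  Small: (3660/22001)²·(1−192/3660)·3959000/192 = 540.70403
  → Var(ȳ_str) = 2533.7706.
Var(ȳ_srs) = (1 − 740/22001)·4850000/740 = 6333.6095.
deff = 2533.7706 / 6333.6095 = 0.4001.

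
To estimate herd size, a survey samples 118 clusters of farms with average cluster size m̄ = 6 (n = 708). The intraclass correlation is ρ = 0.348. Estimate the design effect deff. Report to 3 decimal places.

deff = 1 + (6 − 1)·0.348 = 1 + 1.74 = 2.74.

2.740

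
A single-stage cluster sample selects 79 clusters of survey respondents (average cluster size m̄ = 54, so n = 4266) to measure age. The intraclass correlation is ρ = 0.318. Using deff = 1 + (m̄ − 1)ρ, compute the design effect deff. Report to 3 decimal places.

deff = 1 + (54 − 1)·0.318 = 1 + 16.854 = 17.854.

17.854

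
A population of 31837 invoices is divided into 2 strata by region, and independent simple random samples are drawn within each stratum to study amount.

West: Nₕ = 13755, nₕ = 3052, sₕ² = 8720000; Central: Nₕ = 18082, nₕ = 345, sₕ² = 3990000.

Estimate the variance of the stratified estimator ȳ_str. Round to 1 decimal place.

Var(ȳ_str) = Σₕ Wₕ²(1 − fₕ)sₕ²/nₕ with Wₕ = Nₕ/N, N = 31837.
West: Wₕ = 0.43204448; term = 0.43204448²·(1 − 0.22188295)·8720000/3052 = 414.98634.
Central: Wₕ = 0.56795552; term = 0.56795552²·(1 − 0.01907975)·3990000/345 = 3659.4529.
Sum = 4074.4392.

4074.4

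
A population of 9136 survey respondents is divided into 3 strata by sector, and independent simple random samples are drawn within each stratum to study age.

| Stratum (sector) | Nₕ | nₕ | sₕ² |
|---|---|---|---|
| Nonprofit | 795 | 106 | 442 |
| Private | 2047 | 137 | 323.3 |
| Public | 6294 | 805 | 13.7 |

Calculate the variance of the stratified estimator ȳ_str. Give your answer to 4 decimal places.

Var(ȳ_str) = Σₕ Wₕ²(1 − fₕ)sₕ²/nₕ with Wₕ = Nₕ/N, N = 9136.
Nonprofit: Wₕ = 0.08701839; term = 0.08701839²·(1 − 0.13333333)·442/106 = 0.027364693.
Private: Wₕ = 0.22405867; term = 0.22405867²·(1 − 0.06692721)·323.3/137 = 0.1105412.
Public: Wₕ = 0.68892294; term = 0.68892294²·(1 − 0.12789959)·13.7/805 = 0.0070442129.
Sum = 0.14495011.

0.1450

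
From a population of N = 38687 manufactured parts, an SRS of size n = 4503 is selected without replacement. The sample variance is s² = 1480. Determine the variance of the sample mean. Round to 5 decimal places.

0.29041

Under SRS without replacement, Var(ȳ) = (1 − f)·s²/n with f = n/N = 4503/38687 = 0.11639569.
Var(ȳ) = (1 − 0.11639569)·1480/4503 = 0.88360431·0.32866978 = 0.29041403.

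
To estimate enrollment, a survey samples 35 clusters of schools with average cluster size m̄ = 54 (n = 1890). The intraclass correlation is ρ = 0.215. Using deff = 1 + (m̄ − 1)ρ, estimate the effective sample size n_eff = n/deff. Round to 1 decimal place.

152.5

deff = 1 + (54 − 1)·0.215 = 1 + 11.395 = 12.395.
n_eff = 1890 / 12.395 = 152.5.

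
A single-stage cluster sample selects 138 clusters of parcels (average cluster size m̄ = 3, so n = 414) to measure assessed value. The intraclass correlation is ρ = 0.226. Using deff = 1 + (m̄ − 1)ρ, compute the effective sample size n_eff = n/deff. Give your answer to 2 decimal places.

deff = 1 + (3 − 1)·0.226 = 1 + 0.452 = 1.452.
n_eff = 414 / 1.452 = 285.12.

285.12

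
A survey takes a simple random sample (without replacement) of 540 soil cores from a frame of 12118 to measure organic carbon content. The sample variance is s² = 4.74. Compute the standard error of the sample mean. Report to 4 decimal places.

Under SRS without replacement, Var(ȳ) = (1 − f)·s²/n with f = n/N = 540/12118 = 0.04456181.
Var(ȳ) = (1 − 0.04456181)·4.74/540 = 0.95543819·0.0087777778 = 0.0083866241.
SE(ȳ) = √(0.0083866241) = 0.0916.

0.0916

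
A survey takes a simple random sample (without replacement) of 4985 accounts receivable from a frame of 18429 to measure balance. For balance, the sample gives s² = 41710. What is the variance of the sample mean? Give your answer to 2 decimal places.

6.10

Under SRS without replacement, Var(ȳ) = (1 − f)·s²/n with f = n/N = 4985/18429 = 0.27049759.
Var(ȳ) = (1 − 0.27049759)·41710/4985 = 0.72950241·8.3671013 = 6.1038206.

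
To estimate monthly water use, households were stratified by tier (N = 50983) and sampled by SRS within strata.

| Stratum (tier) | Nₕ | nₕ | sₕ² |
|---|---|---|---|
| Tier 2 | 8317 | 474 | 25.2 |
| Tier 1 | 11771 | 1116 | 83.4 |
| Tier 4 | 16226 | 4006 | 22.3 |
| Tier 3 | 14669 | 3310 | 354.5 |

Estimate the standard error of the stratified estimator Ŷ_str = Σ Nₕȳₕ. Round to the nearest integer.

Var(Ŷ_str) = Σₕ Nₕ²(1 − fₕ)sₕ²/nₕ.
Tier 2: 8317²·(1 − 474/8317)·25.2/474 = 3.4679363 × 10^6.
Tier 1: 11771²·(1 − 1116/11771)·83.4/1116 = 9.3727853 × 10^6.
Tier 4: 16226²·(1 − 4006/16226)·22.3/4006 = 1.1037649 × 10^6.
Tier 3: 14669²·(1 − 3310/14669)·354.5/3310 = 1.7845505 × 10^7.
Sum = 3.1789992 × 10^7.
SE = √(3.1789992 × 10^7) = 5638.

5638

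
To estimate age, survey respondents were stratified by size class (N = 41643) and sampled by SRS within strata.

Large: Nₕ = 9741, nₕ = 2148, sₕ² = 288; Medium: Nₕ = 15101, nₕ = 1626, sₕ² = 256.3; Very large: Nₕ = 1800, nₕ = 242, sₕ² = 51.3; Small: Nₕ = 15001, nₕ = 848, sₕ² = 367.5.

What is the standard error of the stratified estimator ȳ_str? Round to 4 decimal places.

Var(ȳ_str) = Σₕ Wₕ²(1 − fₕ)sₕ²/nₕ with Wₕ = Nₕ/N, N = 41643.
Large: Wₕ = 0.23391686; term = 0.23391686²·(1 − 0.22051124)·288/2148 = 0.0057186186.
Medium: Wₕ = 0.36262997; term = 0.36262997²·(1 − 0.10767499)·256.3/1626 = 0.01849603.
Very large: Wₕ = 0.04322455; term = 0.04322455²·(1 − 0.13444444)·51.3/242 = 3.4281352 × 10^-4.
Small: Wₕ = 0.36022861; term = 0.36022861²·(1 − 0.05652956)·367.5/848 = 0.053057428.
Sum = 0.07761489.
SE = √(0.07761489) = 0.2786.

0.2786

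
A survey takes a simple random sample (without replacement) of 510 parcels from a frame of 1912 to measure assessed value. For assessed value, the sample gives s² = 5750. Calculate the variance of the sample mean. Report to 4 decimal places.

8.2672

Under SRS without replacement, Var(ȳ) = (1 − f)·s²/n with f = n/N = 510/1912 = 0.26673640.
Var(ȳ) = (1 − 0.26673640)·5750/510 = 0.73326360·11.27451 = 8.2671876.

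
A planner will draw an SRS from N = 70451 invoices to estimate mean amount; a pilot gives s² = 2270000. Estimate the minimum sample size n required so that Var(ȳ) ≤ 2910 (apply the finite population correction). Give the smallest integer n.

772

Without fpc, n₀ = s²/D = 2270000/2910 = 780.0687.
With fpc, (1 − n/N)·s²/n ≤ D requires n ≥ n₀/(1 + n₀/N) = 780.0687/(1 + 780.0687/70451) = 771.5260.
Rounding up, n = 772.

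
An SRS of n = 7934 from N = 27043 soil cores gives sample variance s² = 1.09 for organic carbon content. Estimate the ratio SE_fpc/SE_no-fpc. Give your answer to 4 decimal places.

f = n/N = 7934/27043 = 0.29338461.
SE_no-fpc = √(s²/n) = 0.011721067; SE_fpc = √((1−f)s²/n) = 0.009852778.
Ratio = √(1−f) = 0.84060418.

0.8406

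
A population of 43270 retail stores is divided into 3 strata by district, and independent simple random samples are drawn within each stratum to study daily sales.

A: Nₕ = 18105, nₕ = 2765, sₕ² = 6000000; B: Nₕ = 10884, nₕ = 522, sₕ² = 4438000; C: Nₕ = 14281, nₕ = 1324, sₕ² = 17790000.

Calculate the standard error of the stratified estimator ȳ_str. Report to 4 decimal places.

46.4968

Var(ȳ_str) = Σₕ Wₕ²(1 − fₕ)sₕ²/nₕ with Wₕ = Nₕ/N, N = 43270.
A: Wₕ = 0.41841923; term = 0.41841923²·(1 − 0.15272024)·6000000/2765 = 321.88906.
B: Wₕ = 0.25153686; term = 0.25153686²·(1 − 0.04796031)·4438000/522 = 512.124.
C: Wₕ = 0.33004391; term = 0.33004391²·(1 − 0.09271059)·17790000/1324 = 1327.9363.
Sum = 2161.9494.
SE = √(2161.9494) = 46.4968.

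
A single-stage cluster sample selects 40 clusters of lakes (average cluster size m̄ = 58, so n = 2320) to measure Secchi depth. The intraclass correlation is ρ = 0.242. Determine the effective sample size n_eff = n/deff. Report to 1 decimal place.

deff = 1 + (58 − 1)·0.242 = 1 + 13.794 = 14.794.
n_eff = 2320 / 14.794 = 156.8.

156.8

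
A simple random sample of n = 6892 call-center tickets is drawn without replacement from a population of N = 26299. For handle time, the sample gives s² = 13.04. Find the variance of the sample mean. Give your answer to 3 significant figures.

0.00140

Under SRS without replacement, Var(ȳ) = (1 − f)·s²/n with f = n/N = 6892/26299 = 0.26206320.
Var(ȳ) = (1 − 0.26206320)·13.04/6892 = 0.73793680·0.0018920488 = 0.0013962124.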